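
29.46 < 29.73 True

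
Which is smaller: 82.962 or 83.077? 82.962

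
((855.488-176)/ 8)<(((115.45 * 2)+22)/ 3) False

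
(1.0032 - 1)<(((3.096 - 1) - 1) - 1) True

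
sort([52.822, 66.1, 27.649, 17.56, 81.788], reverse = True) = [81.788, 66.1, 52.822, 27.649, 17.56]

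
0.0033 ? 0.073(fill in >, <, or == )<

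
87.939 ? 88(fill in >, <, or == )<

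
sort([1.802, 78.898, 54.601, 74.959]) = [1.802, 54.601, 74.959, 78.898]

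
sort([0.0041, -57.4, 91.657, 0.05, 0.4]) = [-57.4, 0.0041, 0.05, 0.4, 91.657]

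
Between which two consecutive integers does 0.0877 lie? 0 and 1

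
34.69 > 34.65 True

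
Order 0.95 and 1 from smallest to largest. 0.95, 1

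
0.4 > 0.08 True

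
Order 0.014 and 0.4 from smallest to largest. 0.014, 0.4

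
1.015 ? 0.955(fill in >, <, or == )>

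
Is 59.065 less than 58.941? No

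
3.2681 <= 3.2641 False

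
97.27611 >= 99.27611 False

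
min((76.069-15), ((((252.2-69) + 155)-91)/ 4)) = 61.069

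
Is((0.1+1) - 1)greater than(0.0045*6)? Yes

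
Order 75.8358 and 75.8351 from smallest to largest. 75.8351, 75.8358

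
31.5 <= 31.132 False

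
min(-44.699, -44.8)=-44.8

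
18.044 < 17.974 False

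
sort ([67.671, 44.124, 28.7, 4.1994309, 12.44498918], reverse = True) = [67.671, 44.124, 28.7, 12.44498918, 4.1994309]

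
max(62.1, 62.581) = 62.581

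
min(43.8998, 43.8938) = 43.8938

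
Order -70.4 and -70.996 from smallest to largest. -70.996,-70.4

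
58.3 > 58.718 False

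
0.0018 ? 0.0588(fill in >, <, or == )<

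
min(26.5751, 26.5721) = 26.5721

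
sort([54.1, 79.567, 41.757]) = [41.757, 54.1, 79.567]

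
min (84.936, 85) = 84.936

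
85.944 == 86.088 False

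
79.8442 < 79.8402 False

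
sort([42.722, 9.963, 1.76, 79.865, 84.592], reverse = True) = [84.592, 79.865, 42.722, 9.963, 1.76]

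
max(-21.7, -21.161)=-21.161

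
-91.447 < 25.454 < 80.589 True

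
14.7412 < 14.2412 False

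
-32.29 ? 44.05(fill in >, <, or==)<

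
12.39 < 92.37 True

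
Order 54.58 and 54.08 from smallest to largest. 54.08, 54.58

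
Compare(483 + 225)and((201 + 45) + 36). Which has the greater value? (483 + 225)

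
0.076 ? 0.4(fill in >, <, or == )<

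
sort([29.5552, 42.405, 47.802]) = [29.5552, 42.405, 47.802]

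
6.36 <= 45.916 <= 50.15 True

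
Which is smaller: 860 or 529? 529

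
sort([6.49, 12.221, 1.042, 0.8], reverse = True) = [12.221, 6.49, 1.042, 0.8]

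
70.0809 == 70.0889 False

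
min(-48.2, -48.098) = -48.2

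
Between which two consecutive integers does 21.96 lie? 21 and 22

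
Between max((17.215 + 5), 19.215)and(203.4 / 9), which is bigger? (203.4 / 9)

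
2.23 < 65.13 True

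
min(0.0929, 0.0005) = 0.0005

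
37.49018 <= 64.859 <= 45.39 False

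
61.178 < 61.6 True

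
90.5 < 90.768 True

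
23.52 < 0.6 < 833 False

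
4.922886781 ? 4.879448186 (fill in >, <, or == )>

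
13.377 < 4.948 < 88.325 False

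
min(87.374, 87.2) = 87.2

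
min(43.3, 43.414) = 43.3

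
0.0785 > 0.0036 True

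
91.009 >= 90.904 True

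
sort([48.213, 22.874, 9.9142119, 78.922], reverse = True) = [78.922, 48.213, 22.874, 9.9142119]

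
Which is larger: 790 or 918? 918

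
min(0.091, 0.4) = 0.091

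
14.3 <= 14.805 True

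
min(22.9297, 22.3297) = 22.3297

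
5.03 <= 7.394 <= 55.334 True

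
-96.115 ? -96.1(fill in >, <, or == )<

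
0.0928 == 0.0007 False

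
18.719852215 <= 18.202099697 False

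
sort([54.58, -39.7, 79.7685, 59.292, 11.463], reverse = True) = [79.7685, 59.292, 54.58, 11.463, -39.7]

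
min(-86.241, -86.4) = -86.4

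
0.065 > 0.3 False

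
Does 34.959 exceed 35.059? No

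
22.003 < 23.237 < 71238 True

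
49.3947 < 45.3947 False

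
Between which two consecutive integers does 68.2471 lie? 68 and 69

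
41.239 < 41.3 True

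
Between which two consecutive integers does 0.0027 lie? 0 and 1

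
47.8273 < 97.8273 True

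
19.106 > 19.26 False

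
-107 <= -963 False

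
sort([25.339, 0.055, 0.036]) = [0.036, 0.055, 25.339]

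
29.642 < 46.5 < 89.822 True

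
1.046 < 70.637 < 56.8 False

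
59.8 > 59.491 True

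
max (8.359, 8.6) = 8.6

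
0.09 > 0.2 False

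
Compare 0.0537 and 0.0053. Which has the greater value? 0.0537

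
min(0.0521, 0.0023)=0.0023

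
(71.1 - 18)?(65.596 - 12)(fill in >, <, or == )<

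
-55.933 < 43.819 True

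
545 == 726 False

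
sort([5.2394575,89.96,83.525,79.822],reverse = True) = [89.96,83.525,79.822,5.2394575]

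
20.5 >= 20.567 False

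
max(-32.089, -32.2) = -32.089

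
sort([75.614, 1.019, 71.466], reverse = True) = [75.614, 71.466, 1.019]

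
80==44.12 False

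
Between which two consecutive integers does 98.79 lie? 98 and 99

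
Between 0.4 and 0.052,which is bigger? 0.4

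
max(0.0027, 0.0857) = 0.0857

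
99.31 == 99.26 False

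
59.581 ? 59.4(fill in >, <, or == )>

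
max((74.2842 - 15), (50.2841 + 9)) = 59.2842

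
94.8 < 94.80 False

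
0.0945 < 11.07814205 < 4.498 False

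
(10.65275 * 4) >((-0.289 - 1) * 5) True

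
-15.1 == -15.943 False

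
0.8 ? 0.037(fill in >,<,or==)>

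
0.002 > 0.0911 False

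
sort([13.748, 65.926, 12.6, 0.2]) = [0.2, 12.6, 13.748, 65.926]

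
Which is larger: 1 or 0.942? 1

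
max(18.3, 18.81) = 18.81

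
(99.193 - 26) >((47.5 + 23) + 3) False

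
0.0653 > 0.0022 True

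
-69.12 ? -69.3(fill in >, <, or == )>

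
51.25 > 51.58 False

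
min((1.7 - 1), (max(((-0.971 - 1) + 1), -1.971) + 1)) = 0.029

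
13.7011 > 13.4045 True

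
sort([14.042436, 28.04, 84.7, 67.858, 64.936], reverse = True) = [84.7, 67.858, 64.936, 28.04, 14.042436]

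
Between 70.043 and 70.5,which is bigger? 70.5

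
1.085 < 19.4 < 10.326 False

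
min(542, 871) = 542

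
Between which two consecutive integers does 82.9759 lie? 82 and 83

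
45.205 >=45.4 False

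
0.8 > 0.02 True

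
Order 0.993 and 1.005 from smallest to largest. 0.993, 1.005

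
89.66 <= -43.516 False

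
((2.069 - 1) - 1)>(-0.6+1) False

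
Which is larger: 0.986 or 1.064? 1.064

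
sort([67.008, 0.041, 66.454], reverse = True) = [67.008, 66.454, 0.041]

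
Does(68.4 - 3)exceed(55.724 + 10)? No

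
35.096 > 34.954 True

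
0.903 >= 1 False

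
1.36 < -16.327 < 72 False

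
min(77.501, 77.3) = 77.3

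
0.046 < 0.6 True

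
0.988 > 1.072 False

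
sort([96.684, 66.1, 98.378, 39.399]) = [39.399, 66.1, 96.684, 98.378]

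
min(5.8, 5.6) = 5.6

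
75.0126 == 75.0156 False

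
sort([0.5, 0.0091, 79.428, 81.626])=[0.0091, 0.5, 79.428, 81.626]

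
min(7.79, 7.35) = 7.35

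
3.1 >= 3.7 False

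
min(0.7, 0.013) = 0.013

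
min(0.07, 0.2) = 0.07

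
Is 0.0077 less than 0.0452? Yes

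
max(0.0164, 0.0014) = 0.0164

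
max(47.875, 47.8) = 47.875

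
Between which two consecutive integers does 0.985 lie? 0 and 1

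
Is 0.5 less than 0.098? No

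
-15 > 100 False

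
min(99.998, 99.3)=99.3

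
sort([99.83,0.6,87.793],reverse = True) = [99.83,87.793,0.6]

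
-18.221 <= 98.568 True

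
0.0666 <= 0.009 False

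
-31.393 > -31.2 False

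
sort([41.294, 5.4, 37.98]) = [5.4, 37.98, 41.294]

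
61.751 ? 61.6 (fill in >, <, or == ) >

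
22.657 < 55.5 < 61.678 True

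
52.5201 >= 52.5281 False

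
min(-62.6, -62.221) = -62.6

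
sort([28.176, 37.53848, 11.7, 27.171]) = [11.7, 27.171, 28.176, 37.53848]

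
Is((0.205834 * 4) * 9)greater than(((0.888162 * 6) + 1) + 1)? Yes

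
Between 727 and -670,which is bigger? 727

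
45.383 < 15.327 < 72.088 False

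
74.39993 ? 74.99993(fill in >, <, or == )<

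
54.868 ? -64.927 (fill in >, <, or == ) >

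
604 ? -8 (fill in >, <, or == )>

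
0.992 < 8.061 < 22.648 True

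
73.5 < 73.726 True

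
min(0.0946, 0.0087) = 0.0087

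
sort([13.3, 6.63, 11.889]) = [6.63, 11.889, 13.3]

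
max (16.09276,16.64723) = 16.64723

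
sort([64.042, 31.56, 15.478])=[15.478, 31.56, 64.042]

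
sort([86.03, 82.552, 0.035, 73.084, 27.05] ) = [0.035, 27.05, 73.084, 82.552, 86.03]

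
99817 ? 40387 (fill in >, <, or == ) >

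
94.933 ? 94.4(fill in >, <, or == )>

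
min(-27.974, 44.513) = -27.974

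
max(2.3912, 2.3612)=2.3912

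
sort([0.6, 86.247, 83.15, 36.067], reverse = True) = [86.247, 83.15, 36.067, 0.6]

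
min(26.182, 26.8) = 26.182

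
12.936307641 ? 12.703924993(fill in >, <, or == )>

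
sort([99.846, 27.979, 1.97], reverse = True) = [99.846, 27.979, 1.97]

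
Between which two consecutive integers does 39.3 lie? 39 and 40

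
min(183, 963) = 183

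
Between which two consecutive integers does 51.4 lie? 51 and 52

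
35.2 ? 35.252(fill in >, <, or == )<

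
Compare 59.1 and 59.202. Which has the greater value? 59.202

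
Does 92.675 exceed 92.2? Yes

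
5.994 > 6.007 False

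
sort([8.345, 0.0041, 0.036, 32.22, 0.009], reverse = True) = [32.22, 8.345, 0.036, 0.009, 0.0041]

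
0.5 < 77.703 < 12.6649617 False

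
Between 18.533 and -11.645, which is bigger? 18.533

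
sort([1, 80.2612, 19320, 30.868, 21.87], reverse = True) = [19320, 80.2612, 30.868, 21.87, 1]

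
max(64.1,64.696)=64.696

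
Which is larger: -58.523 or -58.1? -58.1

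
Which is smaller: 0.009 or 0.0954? 0.009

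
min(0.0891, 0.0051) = 0.0051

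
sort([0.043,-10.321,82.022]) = [-10.321,0.043,82.022]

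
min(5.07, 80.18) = 5.07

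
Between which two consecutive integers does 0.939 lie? 0 and 1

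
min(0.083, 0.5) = 0.083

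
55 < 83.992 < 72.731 False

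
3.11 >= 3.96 False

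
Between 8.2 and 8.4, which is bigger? 8.4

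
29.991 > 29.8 True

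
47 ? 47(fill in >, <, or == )==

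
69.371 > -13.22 True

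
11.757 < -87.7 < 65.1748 False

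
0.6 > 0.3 True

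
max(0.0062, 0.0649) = 0.0649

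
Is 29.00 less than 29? No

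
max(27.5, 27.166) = 27.5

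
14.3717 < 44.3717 True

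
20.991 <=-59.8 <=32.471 False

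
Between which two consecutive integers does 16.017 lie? 16 and 17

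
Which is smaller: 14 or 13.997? 13.997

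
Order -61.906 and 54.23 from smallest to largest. -61.906, 54.23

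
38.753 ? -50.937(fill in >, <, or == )>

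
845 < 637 False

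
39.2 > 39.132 True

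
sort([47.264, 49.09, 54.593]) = [47.264, 49.09, 54.593]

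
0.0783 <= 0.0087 False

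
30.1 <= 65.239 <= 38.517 False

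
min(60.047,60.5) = 60.047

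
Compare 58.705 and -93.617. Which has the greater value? 58.705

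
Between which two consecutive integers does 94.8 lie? 94 and 95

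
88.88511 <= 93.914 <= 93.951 True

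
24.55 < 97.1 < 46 False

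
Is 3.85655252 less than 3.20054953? No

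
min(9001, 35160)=9001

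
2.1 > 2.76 False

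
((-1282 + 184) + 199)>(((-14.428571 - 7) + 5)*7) False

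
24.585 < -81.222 False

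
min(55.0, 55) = 55.0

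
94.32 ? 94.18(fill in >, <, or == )>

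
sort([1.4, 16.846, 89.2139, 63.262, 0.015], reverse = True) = [89.2139, 63.262, 16.846, 1.4, 0.015]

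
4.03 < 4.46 True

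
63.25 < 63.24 False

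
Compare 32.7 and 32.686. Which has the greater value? 32.7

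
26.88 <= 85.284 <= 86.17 True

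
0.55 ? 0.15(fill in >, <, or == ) >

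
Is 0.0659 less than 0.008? No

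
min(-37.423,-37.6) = -37.6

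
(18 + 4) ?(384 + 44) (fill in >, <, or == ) <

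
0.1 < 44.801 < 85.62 True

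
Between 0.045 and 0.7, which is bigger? 0.7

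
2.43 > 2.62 False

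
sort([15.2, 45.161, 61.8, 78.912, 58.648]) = [15.2, 45.161, 58.648, 61.8, 78.912]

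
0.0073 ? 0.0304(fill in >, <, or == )<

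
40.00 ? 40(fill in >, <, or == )==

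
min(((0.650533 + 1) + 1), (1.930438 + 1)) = 2.650533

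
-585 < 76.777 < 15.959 False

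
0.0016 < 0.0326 True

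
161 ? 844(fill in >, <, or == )<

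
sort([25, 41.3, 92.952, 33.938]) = [25, 33.938, 41.3, 92.952]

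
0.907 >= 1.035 False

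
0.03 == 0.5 False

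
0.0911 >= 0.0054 True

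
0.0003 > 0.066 False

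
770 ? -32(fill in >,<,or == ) >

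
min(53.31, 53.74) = 53.31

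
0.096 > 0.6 False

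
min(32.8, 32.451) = 32.451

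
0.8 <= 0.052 False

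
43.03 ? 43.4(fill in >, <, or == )<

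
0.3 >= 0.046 True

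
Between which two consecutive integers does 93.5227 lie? 93 and 94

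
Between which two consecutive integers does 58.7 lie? 58 and 59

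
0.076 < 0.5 True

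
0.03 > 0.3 False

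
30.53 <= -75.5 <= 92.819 False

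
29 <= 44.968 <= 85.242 True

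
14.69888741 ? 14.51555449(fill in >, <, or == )>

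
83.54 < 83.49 False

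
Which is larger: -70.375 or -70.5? -70.375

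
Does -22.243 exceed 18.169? No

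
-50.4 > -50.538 True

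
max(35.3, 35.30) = 35.30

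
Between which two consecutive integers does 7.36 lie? 7 and 8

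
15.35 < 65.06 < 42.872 False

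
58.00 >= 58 True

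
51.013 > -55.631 True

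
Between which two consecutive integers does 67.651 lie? 67 and 68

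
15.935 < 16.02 True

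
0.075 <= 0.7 True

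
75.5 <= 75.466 False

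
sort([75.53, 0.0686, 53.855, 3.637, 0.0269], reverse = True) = [75.53, 53.855, 3.637, 0.0686, 0.0269]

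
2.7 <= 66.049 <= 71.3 True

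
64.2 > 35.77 True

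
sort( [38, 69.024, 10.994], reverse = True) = [69.024, 38, 10.994]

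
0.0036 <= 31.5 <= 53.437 True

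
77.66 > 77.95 False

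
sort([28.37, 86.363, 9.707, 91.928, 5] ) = [5, 9.707, 28.37, 86.363, 91.928]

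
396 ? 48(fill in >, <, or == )>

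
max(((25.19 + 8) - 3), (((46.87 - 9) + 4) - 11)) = 30.87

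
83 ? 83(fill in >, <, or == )==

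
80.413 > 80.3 True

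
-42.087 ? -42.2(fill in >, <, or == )>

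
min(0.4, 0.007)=0.007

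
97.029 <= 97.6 True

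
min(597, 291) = 291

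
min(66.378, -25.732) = -25.732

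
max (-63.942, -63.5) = -63.5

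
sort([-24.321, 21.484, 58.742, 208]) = [-24.321, 21.484, 58.742, 208]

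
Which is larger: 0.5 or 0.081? 0.5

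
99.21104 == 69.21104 False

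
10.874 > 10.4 True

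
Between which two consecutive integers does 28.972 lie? 28 and 29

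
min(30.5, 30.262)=30.262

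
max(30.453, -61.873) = 30.453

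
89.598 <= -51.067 False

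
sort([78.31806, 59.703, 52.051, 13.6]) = [13.6, 52.051, 59.703, 78.31806]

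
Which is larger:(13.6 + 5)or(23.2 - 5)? (13.6 + 5)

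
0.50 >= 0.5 True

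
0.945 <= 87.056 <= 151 True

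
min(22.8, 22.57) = 22.57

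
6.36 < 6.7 True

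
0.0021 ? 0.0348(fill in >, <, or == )<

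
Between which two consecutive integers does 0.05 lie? 0 and 1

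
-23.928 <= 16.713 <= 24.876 True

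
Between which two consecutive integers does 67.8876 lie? 67 and 68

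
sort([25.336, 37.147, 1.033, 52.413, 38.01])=[1.033, 25.336, 37.147, 38.01, 52.413]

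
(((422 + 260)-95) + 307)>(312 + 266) True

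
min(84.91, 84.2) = 84.2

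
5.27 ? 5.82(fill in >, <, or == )<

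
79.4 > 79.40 False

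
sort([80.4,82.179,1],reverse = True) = [82.179,80.4,1]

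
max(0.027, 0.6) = 0.6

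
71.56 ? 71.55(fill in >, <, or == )>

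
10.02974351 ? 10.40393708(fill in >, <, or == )<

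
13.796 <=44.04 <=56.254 True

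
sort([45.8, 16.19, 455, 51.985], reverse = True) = [455, 51.985, 45.8, 16.19]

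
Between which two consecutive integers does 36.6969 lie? 36 and 37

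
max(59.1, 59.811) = 59.811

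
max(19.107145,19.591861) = 19.591861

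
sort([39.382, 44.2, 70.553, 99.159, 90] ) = [39.382, 44.2, 70.553, 90, 99.159]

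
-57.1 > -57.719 True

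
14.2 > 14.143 True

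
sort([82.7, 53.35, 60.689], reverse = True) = [82.7, 60.689, 53.35]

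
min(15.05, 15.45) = 15.05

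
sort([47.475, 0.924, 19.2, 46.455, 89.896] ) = [0.924, 19.2, 46.455, 47.475, 89.896]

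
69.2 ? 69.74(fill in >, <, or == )<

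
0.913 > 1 False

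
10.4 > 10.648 False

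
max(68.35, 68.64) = 68.64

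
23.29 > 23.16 True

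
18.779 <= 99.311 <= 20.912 False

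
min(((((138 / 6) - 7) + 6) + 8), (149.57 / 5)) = 29.914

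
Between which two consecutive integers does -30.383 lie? -31 and -30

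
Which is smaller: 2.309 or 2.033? 2.033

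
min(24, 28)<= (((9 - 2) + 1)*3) True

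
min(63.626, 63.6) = 63.6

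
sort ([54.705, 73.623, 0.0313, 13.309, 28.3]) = [0.0313, 13.309, 28.3, 54.705, 73.623]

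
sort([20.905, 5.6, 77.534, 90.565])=[5.6, 20.905, 77.534, 90.565]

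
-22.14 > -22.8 True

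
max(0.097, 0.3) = 0.3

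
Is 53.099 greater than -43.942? Yes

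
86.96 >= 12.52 True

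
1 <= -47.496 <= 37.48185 False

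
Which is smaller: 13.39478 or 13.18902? 13.18902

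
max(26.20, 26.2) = 26.2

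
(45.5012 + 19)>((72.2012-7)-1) True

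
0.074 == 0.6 False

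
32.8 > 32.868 False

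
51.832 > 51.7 True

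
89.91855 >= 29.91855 True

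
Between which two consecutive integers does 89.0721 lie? 89 and 90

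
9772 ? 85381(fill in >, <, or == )<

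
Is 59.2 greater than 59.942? No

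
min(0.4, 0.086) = 0.086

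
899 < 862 False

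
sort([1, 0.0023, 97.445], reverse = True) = [97.445, 1, 0.0023]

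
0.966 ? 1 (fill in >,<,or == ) <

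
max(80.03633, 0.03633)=80.03633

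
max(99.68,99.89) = 99.89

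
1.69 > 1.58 True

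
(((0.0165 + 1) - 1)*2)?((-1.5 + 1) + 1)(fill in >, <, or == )<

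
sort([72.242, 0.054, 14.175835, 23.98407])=[0.054, 14.175835, 23.98407, 72.242]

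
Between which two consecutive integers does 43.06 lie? 43 and 44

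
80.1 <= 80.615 True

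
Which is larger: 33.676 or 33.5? 33.676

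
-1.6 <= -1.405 True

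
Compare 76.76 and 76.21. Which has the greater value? 76.76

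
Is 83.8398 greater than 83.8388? Yes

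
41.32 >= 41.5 False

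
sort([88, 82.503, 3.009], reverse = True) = [88, 82.503, 3.009]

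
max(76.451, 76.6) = 76.6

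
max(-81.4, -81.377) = -81.377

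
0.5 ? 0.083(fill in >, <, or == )>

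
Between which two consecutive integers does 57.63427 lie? 57 and 58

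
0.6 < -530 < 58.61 False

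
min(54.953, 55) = 54.953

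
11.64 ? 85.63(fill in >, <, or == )<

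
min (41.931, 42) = 41.931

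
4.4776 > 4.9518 False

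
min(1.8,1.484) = 1.484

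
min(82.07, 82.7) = 82.07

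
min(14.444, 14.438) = 14.438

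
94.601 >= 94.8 False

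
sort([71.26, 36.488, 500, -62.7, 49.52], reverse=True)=[500, 71.26, 49.52, 36.488, -62.7]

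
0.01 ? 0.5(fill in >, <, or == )<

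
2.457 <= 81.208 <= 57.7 False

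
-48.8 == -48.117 False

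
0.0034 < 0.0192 True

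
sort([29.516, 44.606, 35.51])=[29.516, 35.51, 44.606]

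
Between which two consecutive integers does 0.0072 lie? 0 and 1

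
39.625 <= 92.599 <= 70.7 False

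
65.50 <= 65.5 True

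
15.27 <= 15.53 True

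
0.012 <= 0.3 True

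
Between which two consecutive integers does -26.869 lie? -27 and -26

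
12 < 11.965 False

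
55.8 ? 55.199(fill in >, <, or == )>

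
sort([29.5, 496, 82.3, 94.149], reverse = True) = [496, 94.149, 82.3, 29.5]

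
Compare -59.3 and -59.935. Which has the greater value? -59.3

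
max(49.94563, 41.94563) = 49.94563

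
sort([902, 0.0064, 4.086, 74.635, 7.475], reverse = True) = [902, 74.635, 7.475, 4.086, 0.0064]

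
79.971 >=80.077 False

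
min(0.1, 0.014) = 0.014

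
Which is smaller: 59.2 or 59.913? 59.2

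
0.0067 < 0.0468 True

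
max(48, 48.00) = 48.00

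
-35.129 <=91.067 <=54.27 False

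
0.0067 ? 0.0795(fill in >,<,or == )<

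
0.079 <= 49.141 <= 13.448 False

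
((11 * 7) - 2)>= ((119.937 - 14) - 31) True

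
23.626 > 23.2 True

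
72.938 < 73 True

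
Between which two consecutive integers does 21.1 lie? 21 and 22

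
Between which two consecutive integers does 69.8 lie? 69 and 70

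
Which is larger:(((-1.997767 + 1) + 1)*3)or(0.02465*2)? (0.02465*2)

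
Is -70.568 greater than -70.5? No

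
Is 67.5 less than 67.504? Yes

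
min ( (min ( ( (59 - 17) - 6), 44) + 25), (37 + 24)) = 61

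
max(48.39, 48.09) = 48.39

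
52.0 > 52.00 False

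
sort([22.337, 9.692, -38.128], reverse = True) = [22.337, 9.692, -38.128]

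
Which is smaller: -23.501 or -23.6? -23.6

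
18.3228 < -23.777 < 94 False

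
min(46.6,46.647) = 46.6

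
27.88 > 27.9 False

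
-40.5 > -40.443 False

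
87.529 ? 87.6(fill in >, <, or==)<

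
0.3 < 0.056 False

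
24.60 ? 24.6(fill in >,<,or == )==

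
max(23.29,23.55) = 23.55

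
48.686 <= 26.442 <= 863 False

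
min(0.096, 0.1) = 0.096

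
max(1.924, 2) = 2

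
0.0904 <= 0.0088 False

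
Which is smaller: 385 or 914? 385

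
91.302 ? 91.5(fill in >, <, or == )<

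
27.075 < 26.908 False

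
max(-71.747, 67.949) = 67.949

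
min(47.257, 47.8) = 47.257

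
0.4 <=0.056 False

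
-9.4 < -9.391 True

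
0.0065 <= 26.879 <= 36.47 True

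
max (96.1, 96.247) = 96.247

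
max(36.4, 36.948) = 36.948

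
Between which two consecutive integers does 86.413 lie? 86 and 87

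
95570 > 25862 True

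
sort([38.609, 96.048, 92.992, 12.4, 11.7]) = [11.7, 12.4, 38.609, 92.992, 96.048]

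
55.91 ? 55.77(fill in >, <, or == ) >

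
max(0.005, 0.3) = 0.3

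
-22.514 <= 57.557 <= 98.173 True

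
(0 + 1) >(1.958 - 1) True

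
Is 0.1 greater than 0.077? Yes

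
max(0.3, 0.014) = 0.3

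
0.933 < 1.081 True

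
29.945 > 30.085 False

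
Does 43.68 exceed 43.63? Yes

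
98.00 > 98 False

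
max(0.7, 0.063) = 0.7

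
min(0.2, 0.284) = 0.2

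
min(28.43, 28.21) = 28.21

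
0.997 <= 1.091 True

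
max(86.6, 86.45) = 86.6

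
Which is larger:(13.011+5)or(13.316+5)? (13.316+5)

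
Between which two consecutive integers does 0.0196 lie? 0 and 1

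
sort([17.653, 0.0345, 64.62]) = [0.0345, 17.653, 64.62]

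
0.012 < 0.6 True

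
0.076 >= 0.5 False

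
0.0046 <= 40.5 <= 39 False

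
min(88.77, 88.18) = 88.18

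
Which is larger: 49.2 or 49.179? 49.2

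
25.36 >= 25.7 False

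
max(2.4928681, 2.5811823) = 2.5811823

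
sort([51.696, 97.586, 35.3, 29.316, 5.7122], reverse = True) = [97.586, 51.696, 35.3, 29.316, 5.7122]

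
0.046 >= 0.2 False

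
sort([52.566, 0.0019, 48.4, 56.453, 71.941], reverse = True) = [71.941, 56.453, 52.566, 48.4, 0.0019]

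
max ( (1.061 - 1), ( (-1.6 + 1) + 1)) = 0.4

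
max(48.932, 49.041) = 49.041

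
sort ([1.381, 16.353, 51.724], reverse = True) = [51.724, 16.353, 1.381]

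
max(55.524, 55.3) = 55.524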